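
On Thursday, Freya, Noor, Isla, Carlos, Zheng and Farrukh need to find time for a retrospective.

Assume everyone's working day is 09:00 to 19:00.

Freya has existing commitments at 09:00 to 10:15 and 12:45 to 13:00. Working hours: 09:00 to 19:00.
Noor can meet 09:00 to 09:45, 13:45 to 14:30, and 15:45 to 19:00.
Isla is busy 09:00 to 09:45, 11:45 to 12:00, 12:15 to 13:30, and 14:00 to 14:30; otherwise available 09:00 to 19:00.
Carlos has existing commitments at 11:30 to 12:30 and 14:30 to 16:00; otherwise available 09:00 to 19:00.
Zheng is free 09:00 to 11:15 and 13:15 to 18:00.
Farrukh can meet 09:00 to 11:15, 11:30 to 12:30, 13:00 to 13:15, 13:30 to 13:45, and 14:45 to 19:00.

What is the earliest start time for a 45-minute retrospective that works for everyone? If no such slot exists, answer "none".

Freya free within 09:00–19:00: 10:15–12:45, 13:00–19:00.
Isla free within 09:00–19:00: 09:45–11:45, 12:00–12:15, 13:30–14:00, 14:30–19:00.
Carlos free within 09:00–19:00: 09:00–11:30, 12:30–14:30, 16:00–19:00.
Freya ∩ Noor: 13:45–14:30, 15:45–19:00.
Freya ∩ Noor ∩ Isla: 13:45–14:00, 15:45–19:00.
Freya ∩ Noor ∩ Isla ∩ Carlos: 13:45–14:00, 16:00–19:00.
Freya ∩ Noor ∩ Isla ∩ Carlos ∩ Zheng: 13:45–14:00, 16:00–18:00.
Freya ∩ Noor ∩ Isla ∩ Carlos ∩ Zheng ∩ Farrukh: 16:00–18:00.
Windows ≥ 45 min: 16:00–18:00.
Earliest such window starts at 16:00.

16:00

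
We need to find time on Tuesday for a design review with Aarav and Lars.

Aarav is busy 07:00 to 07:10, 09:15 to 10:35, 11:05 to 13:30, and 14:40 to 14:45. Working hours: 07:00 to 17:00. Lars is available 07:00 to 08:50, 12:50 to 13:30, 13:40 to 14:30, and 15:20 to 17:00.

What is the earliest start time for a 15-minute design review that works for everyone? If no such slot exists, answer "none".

Aarav free within 07:00–17:00: 07:10–09:15, 10:35–11:05, 13:30–14:40, 14:45–17:00.
Aarav ∩ Lars: 07:10–08:50, 13:40–14:30, 15:20–17:00.
Windows ≥ 15 min: 07:10–08:50, 13:40–14:30, 15:20–17:00.
Earliest such window starts at 07:10.

07:10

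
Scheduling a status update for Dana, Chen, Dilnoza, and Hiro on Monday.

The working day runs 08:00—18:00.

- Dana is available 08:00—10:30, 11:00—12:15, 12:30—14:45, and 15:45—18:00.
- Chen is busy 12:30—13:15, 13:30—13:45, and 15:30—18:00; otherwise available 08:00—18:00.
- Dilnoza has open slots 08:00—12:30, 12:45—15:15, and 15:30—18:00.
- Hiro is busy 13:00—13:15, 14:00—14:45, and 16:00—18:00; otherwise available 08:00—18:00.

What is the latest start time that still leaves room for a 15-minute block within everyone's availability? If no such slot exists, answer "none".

Chen free within 08:00–18:00: 08:00–12:30, 13:15–13:30, 13:45–15:30.
Hiro free within 08:00–18:00: 08:00–13:00, 13:15–14:00, 14:45–16:00.
Dana ∩ Chen: 08:00–10:30, 11:00–12:15, 13:15–13:30, 13:45–14:45.
Dana ∩ Chen ∩ Dilnoza: 08:00–10:30, 11:00–12:15, 13:15–13:30, 13:45–14:45.
Dana ∩ Chen ∩ Dilnoza ∩ Hiro: 08:00–10:30, 11:00–12:15, 13:15–13:30, 13:45–14:00.
Windows ≥ 15 min: 08:00–10:30, 11:00–12:15, 13:15–13:30, 13:45–14:00.
Latest start in the last window 13:45–14:00 is 14:00 − 15 min = 13:45.

13:45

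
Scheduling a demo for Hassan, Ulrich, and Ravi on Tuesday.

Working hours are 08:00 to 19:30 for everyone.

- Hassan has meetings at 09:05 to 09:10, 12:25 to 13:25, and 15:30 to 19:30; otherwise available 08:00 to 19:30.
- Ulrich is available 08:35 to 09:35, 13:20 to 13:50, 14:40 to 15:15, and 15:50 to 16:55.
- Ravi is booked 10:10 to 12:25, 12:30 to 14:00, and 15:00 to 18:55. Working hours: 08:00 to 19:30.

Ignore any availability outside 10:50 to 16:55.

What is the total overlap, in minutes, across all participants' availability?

Hassan free within 08:00–19:30: 08:00–09:05, 09:10–12:25, 13:25–15:30.
Ravi free within 08:00–19:30: 08:00–10:10, 12:25–12:30, 14:00–15:00, 18:55–19:30.
Hassan ∩ Ulrich: 08:35–09:05, 09:10–09:35, 13:25–13:50, 14:40–15:15.
Hassan ∩ Ulrich ∩ Ravi: 08:35–09:05, 09:10–09:35, 14:40–15:00.
Restricted to 10:50–16:55: 14:40–15:00.
Total common minutes: 20.

20 minutes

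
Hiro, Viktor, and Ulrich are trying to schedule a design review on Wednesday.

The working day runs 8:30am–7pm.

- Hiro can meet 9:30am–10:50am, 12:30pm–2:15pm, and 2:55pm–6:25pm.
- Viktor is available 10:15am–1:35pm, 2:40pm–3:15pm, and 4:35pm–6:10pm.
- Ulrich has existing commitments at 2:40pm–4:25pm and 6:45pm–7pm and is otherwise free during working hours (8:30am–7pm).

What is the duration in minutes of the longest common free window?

Ulrich free within 08:30–19:00: 08:30–14:40, 16:25–18:45.
Hiro ∩ Viktor: 10:15–10:50, 12:30–13:35, 14:55–15:15, 16:35–18:10.
Hiro ∩ Viktor ∩ Ulrich: 10:15–10:50, 12:30–13:35, 16:35–18:10.
Common window lengths: 35, 65, 95 min; longest is 95.

95 minutes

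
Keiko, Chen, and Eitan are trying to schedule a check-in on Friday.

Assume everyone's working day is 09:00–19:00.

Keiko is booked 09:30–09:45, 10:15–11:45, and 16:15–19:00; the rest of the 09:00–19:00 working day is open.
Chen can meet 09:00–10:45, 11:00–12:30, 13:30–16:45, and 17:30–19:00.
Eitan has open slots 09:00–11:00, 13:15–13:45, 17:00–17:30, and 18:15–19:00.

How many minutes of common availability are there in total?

Keiko free within 09:00–19:00: 09:00–09:30, 09:45–10:15, 11:45–16:15.
Keiko ∩ Chen: 09:00–09:30, 09:45–10:15, 11:45–12:30, 13:30–16:15.
Keiko ∩ Chen ∩ Eitan: 09:00–09:30, 09:45–10:15, 13:30–13:45.
Total common minutes: 30 + 30 + 15 = 75.

75 minutes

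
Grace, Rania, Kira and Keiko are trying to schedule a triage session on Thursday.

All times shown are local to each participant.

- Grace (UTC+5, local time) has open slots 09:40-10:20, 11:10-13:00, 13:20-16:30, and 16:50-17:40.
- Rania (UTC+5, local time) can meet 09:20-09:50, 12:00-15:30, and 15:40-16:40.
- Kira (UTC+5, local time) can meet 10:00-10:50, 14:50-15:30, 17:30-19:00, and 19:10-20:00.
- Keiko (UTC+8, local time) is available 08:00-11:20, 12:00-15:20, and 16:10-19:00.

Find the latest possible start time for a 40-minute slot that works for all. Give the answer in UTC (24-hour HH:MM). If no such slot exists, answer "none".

Grace → UTC: 04:40–05:20, 06:10–08:00, 08:20–11:30, 11:50–12:40.
Rania → UTC: 04:20–04:50, 07:00–10:30, 10:40–11:40.
Kira → UTC: 05:00–05:50, 09:50–10:30, 12:30–14:00, 14:10–15:00.
Keiko → UTC: 00:00–03:20, 04:00–07:20, 08:10–11:00.
Grace ∩ Rania: 04:40–04:50, 07:00–08:00, 08:20–10:30, 10:40–11:30.
Grace ∩ Rania ∩ Kira: 09:50–10:30.
Grace ∩ Rania ∩ Kira ∩ Keiko: 09:50–10:30.
Windows ≥ 40 min: 09:50–10:30.
Latest start in the last window 09:50–10:30 is 10:30 − 40 min = 09:50.

09:50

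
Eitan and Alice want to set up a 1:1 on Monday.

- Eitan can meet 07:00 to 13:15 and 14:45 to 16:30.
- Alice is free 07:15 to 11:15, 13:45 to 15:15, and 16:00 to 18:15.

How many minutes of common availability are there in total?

Eitan ∩ Alice: 07:15–11:15, 14:45–15:15, 16:00–16:30.
Total common minutes: 240 + 30 + 30 = 300.

300 minutes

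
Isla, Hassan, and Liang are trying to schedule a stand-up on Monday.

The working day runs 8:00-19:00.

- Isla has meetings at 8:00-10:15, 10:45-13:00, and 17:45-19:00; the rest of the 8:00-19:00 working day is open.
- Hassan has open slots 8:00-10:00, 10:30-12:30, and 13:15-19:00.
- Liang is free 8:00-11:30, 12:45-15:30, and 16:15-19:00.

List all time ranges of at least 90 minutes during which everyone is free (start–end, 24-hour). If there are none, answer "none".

Isla free within 08:00–19:00: 10:15–10:45, 13:00–17:45.
Isla ∩ Hassan: 10:30–10:45, 13:15–17:45.
Isla ∩ Hassan ∩ Liang: 10:30–10:45, 13:15–15:30, 16:15–17:45.
Windows ≥ 90 min: 13:15–15:30, 16:15–17:45.

13:15–15:30, 16:15–17:45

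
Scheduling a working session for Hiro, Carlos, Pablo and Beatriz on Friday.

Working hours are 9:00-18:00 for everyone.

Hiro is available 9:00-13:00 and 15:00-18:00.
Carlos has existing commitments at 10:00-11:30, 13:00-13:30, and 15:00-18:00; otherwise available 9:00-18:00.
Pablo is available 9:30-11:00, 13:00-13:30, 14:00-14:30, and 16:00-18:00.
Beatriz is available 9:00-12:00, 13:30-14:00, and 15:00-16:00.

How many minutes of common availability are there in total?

30 minutes

Carlos free within 09:00–18:00: 09:00–10:00, 11:30–13:00, 13:30–15:00.
Hiro ∩ Carlos: 09:00–10:00, 11:30–13:00.
Hiro ∩ Carlos ∩ Pablo: 09:30–10:00.
Hiro ∩ Carlos ∩ Pablo ∩ Beatriz: 09:30–10:00.
Total common minutes: 30.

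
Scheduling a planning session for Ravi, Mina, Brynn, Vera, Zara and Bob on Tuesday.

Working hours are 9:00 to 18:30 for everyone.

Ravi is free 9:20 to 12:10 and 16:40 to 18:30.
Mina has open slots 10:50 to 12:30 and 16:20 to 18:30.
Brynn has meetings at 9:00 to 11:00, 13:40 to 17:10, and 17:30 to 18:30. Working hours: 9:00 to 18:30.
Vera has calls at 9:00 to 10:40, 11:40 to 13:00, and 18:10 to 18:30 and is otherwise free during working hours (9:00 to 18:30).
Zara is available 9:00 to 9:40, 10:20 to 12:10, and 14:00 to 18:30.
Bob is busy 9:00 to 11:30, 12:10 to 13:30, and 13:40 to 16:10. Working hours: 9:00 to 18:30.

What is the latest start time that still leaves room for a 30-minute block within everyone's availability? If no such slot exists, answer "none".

Brynn free within 09:00–18:30: 11:00–13:40, 17:10–17:30.
Vera free within 09:00–18:30: 10:40–11:40, 13:00–18:10.
Bob free within 09:00–18:30: 11:30–12:10, 13:30–13:40, 16:10–18:30.
Ravi ∩ Mina: 10:50–12:10, 16:40–18:30.
Ravi ∩ Mina ∩ Brynn: 11:00–12:10, 17:10–17:30.
Ravi ∩ Mina ∩ Brynn ∩ Vera: 11:00–11:40, 17:10–17:30.
Ravi ∩ Mina ∩ Brynn ∩ Vera ∩ Zara: 11:00–11:40, 17:10–17:30.
Ravi ∩ Mina ∩ Brynn ∩ Vera ∩ Zara ∩ Bob: 11:30–11:40, 17:10–17:30.
Windows ≥ 30 min: (none).

none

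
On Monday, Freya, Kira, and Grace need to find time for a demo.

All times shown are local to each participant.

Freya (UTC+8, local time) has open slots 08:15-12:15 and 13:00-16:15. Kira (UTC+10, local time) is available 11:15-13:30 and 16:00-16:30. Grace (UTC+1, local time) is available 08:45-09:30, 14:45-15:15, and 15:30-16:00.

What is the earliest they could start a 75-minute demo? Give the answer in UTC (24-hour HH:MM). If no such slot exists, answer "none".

Freya → UTC: 00:15–04:15, 05:00–08:15.
Kira → UTC: 01:15–03:30, 06:00–06:30.
Grace → UTC: 07:45–08:30, 13:45–14:15, 14:30–15:00.
Freya ∩ Kira: 01:15–03:30, 06:00–06:30.
Freya ∩ Kira ∩ Grace: (none).
Windows ≥ 75 min: (none).

none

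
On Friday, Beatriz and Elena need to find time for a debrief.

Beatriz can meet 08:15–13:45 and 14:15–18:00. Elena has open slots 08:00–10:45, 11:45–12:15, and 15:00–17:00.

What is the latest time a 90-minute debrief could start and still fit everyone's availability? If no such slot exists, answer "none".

15:30

Beatriz ∩ Elena: 08:15–10:45, 11:45–12:15, 15:00–17:00.
Windows ≥ 90 min: 08:15–10:45, 15:00–17:00.
Latest start in the last window 15:00–17:00 is 17:00 − 90 min = 15:30.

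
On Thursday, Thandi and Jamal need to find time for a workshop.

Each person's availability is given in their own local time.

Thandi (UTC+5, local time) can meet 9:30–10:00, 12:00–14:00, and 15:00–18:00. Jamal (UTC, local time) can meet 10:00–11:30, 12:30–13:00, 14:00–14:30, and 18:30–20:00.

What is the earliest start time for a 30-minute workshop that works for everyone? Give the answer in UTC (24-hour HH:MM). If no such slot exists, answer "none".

10:00

Thandi → UTC: 04:30–05:00, 07:00–09:00, 10:00–13:00.
Jamal → UTC: 10:00–11:30, 12:30–13:00, 14:00–14:30, 18:30–20:00.
Thandi ∩ Jamal: 10:00–11:30, 12:30–13:00.
Windows ≥ 30 min: 10:00–11:30, 12:30–13:00.
Earliest such window starts at 10:00.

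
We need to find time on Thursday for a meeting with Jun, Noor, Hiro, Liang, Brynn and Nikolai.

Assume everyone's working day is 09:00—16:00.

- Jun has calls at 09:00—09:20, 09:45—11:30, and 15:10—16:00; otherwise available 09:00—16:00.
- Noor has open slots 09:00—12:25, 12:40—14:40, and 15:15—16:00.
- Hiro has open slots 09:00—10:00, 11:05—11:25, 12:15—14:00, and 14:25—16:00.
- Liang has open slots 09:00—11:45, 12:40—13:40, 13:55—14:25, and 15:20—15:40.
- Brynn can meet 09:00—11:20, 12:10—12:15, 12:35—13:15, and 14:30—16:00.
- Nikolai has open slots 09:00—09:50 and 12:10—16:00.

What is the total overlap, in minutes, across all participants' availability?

60 minutes

Jun free within 09:00–16:00: 09:20–09:45, 11:30–15:10.
Jun ∩ Noor: 09:20–09:45, 11:30–12:25, 12:40–14:40.
Jun ∩ Noor ∩ Hiro: 09:20–09:45, 12:15–12:25, 12:40–14:00, 14:25–14:40.
Jun ∩ Noor ∩ Hiro ∩ Liang: 09:20–09:45, 12:40–13:40, 13:55–14:00.
Jun ∩ Noor ∩ Hiro ∩ Liang ∩ Brynn: 09:20–09:45, 12:40–13:15.
Jun ∩ Noor ∩ Hiro ∩ Liang ∩ Brynn ∩ Nikolai: 09:20–09:45, 12:40–13:15.
Total common minutes: 25 + 35 = 60.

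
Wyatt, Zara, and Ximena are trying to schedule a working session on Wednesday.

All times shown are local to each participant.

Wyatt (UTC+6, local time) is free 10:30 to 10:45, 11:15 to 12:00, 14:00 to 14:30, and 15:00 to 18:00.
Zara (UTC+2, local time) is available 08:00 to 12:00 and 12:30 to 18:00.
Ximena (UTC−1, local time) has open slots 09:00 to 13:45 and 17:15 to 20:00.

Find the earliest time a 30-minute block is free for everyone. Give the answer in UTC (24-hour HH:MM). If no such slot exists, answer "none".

10:30

Wyatt → UTC: 04:30–04:45, 05:15–06:00, 08:00–08:30, 09:00–12:00.
Zara → UTC: 06:00–10:00, 10:30–16:00.
Ximena → UTC: 10:00–14:45, 18:15–21:00.
Wyatt ∩ Zara: 08:00–08:30, 09:00–10:00, 10:30–12:00.
Wyatt ∩ Zara ∩ Ximena: 10:30–12:00.
Windows ≥ 30 min: 10:30–12:00.
Earliest such window starts at 10:30.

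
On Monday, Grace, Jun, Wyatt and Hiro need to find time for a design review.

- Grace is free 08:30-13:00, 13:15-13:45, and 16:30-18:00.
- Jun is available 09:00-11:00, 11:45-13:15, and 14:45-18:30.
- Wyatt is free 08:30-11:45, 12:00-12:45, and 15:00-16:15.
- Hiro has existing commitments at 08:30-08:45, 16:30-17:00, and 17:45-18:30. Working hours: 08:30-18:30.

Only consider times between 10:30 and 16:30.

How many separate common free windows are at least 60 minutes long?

0

Hiro free within 08:30–18:30: 08:45–16:30, 17:00–17:45.
Grace ∩ Jun: 09:00–11:00, 11:45–13:00, 16:30–18:00.
Grace ∩ Jun ∩ Wyatt: 09:00–11:00, 12:00–12:45.
Grace ∩ Jun ∩ Wyatt ∩ Hiro: 09:00–11:00, 12:00–12:45.
Restricted to 10:30–16:30: 10:30–11:00, 12:00–12:45.
Windows ≥ 60 min: (none).
That's 0 windows.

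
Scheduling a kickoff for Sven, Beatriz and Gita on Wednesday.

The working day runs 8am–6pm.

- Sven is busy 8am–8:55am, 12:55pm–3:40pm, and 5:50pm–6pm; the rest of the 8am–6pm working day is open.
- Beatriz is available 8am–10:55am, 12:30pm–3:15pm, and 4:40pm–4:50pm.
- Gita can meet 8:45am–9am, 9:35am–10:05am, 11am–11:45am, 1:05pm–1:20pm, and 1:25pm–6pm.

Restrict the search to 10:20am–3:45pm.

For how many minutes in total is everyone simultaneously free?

Sven free within 08:00–18:00: 08:55–12:55, 15:40–17:50.
Sven ∩ Beatriz: 08:55–10:55, 12:30–12:55, 16:40–16:50.
Sven ∩ Beatriz ∩ Gita: 08:55–09:00, 09:35–10:05, 16:40–16:50.
Restricted to 10:20–15:45: (none).
Total common minutes: 0.

0 minutes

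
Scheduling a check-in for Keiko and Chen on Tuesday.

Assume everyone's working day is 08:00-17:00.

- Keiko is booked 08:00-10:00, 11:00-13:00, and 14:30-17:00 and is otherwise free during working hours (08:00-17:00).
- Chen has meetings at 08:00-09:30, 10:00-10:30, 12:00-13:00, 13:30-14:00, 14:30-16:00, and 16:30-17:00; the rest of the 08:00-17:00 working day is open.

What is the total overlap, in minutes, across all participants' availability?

Keiko free within 08:00–17:00: 10:00–11:00, 13:00–14:30.
Chen free within 08:00–17:00: 09:30–10:00, 10:30–12:00, 13:00–13:30, 14:00–14:30, 16:00–16:30.
Keiko ∩ Chen: 10:30–11:00, 13:00–13:30, 14:00–14:30.
Total common minutes: 30 + 30 + 30 = 90.

90 minutes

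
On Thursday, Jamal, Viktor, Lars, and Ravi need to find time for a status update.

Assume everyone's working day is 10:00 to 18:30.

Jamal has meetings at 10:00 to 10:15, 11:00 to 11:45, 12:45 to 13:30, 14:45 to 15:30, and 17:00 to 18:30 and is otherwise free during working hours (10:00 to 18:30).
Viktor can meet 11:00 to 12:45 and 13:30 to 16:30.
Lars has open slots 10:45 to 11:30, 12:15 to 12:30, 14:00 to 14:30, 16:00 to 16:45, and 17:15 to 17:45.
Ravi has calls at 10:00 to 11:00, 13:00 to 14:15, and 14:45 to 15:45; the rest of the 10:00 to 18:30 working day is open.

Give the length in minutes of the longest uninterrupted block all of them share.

30 minutes

Jamal free within 10:00–18:30: 10:15–11:00, 11:45–12:45, 13:30–14:45, 15:30–17:00.
Ravi free within 10:00–18:30: 11:00–13:00, 14:15–14:45, 15:45–18:30.
Jamal ∩ Viktor: 11:45–12:45, 13:30–14:45, 15:30–16:30.
Jamal ∩ Viktor ∩ Lars: 12:15–12:30, 14:00–14:30, 16:00–16:30.
Jamal ∩ Viktor ∩ Lars ∩ Ravi: 12:15–12:30, 14:15–14:30, 16:00–16:30.
Common window lengths: 15, 15, 30 min; longest is 30.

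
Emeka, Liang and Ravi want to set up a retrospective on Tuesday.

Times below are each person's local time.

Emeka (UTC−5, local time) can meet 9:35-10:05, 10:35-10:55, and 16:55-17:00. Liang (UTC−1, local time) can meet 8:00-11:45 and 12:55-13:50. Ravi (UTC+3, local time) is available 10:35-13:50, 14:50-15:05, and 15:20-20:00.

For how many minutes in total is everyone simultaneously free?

Emeka → UTC: 14:35–15:05, 15:35–15:55, 21:55–22:00.
Liang → UTC: 09:00–12:45, 13:55–14:50.
Ravi → UTC: 07:35–10:50, 11:50–12:05, 12:20–17:00.
Emeka ∩ Liang: 14:35–14:50.
Emeka ∩ Liang ∩ Ravi: 14:35–14:50.
Total common minutes: 15.

15 minutes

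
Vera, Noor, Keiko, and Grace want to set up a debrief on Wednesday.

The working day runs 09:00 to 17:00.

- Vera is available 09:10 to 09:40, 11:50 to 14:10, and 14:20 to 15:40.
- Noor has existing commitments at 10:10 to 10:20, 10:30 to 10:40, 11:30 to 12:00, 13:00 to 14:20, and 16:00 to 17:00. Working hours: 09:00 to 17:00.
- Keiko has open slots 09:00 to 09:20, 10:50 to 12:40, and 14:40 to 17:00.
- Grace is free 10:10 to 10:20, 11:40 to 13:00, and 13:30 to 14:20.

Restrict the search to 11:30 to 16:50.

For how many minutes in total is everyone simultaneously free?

40 minutes

Noor free within 09:00–17:00: 09:00–10:10, 10:20–10:30, 10:40–11:30, 12:00–13:00, 14:20–16:00.
Vera ∩ Noor: 09:10–09:40, 12:00–13:00, 14:20–15:40.
Vera ∩ Noor ∩ Keiko: 09:10–09:20, 12:00–12:40, 14:40–15:40.
Vera ∩ Noor ∩ Keiko ∩ Grace: 12:00–12:40.
Restricted to 11:30–16:50: 12:00–12:40.
Total common minutes: 40.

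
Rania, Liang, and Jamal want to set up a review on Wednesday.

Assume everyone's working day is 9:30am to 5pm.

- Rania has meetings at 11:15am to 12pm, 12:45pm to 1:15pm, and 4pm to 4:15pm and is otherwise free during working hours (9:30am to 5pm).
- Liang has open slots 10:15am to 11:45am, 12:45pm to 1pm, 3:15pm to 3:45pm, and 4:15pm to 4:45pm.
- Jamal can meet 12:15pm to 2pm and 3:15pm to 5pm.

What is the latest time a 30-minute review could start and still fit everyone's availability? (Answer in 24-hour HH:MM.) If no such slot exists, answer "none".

16:15

Rania free within 09:30–17:00: 09:30–11:15, 12:00–12:45, 13:15–16:00, 16:15–17:00.
Rania ∩ Liang: 10:15–11:15, 15:15–15:45, 16:15–16:45.
Rania ∩ Liang ∩ Jamal: 15:15–15:45, 16:15–16:45.
Windows ≥ 30 min: 15:15–15:45, 16:15–16:45.
Latest start in the last window 16:15–16:45 is 16:45 − 30 min = 16:15.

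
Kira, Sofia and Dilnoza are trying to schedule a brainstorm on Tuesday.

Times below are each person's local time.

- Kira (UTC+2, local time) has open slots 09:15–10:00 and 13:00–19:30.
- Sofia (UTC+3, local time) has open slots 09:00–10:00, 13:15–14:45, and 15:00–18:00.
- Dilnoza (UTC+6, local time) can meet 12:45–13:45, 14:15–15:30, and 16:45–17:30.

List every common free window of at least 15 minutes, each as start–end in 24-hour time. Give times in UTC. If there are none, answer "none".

11:00–11:30

Kira → UTC: 07:15–08:00, 11:00–17:30.
Sofia → UTC: 06:00–07:00, 10:15–11:45, 12:00–15:00.
Dilnoza → UTC: 06:45–07:45, 08:15–09:30, 10:45–11:30.
Kira ∩ Sofia: 11:00–11:45, 12:00–15:00.
Kira ∩ Sofia ∩ Dilnoza: 11:00–11:30.
Windows ≥ 15 min: 11:00–11:30.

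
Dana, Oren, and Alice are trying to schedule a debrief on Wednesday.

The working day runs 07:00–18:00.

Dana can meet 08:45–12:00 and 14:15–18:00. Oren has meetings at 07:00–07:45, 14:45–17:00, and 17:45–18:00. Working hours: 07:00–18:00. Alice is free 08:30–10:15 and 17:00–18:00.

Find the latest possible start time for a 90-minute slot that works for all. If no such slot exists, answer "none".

Oren free within 07:00–18:00: 07:45–14:45, 17:00–17:45.
Dana ∩ Oren: 08:45–12:00, 14:15–14:45, 17:00–17:45.
Dana ∩ Oren ∩ Alice: 08:45–10:15, 17:00–17:45.
Windows ≥ 90 min: 08:45–10:15.
Latest start in the last window 08:45–10:15 is 10:15 − 90 min = 08:45.

08:45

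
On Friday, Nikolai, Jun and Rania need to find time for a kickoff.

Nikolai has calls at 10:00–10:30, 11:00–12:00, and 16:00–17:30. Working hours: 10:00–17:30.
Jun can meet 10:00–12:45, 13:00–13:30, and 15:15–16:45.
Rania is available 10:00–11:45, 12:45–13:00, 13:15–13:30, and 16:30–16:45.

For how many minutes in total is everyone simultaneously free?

Nikolai free within 10:00–17:30: 10:30–11:00, 12:00–16:00.
Nikolai ∩ Jun: 10:30–11:00, 12:00–12:45, 13:00–13:30, 15:15–16:00.
Nikolai ∩ Jun ∩ Rania: 10:30–11:00, 13:15–13:30.
Total common minutes: 30 + 15 = 45.

45 minutes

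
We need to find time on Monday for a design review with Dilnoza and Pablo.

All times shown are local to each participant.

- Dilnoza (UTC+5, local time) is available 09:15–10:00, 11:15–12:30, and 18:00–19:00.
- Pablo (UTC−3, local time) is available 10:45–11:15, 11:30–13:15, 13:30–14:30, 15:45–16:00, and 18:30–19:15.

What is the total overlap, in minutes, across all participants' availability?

Dilnoza → UTC: 04:15–05:00, 06:15–07:30, 13:00–14:00.
Pablo → UTC: 13:45–14:15, 14:30–16:15, 16:30–17:30, 18:45–19:00, 21:30–22:15.
Dilnoza ∩ Pablo: 13:45–14:00.
Total common minutes: 15.

15 minutes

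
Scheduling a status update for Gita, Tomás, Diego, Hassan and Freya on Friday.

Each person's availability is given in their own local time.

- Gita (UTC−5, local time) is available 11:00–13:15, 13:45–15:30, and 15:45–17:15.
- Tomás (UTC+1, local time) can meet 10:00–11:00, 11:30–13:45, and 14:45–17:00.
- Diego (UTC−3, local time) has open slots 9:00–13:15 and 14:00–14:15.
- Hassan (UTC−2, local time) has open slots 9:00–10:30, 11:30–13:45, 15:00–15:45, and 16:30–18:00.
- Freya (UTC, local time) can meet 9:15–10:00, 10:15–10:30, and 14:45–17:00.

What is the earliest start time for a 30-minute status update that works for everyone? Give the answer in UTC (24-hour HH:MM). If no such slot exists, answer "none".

none

Gita → UTC: 16:00–18:15, 18:45–20:30, 20:45–22:15.
Tomás → UTC: 09:00–10:00, 10:30–12:45, 13:45–16:00.
Diego → UTC: 12:00–16:15, 17:00–17:15.
Hassan → UTC: 11:00–12:30, 13:30–15:45, 17:00–17:45, 18:30–20:00.
Freya → UTC: 09:15–10:00, 10:15–10:30, 14:45–17:00.
Gita ∩ Tomás: (none).
Gita ∩ Tomás ∩ Diego: (none).
Gita ∩ Tomás ∩ Diego ∩ Hassan: (none).
Gita ∩ Tomás ∩ Diego ∩ Hassan ∩ Freya: (none).
Windows ≥ 30 min: (none).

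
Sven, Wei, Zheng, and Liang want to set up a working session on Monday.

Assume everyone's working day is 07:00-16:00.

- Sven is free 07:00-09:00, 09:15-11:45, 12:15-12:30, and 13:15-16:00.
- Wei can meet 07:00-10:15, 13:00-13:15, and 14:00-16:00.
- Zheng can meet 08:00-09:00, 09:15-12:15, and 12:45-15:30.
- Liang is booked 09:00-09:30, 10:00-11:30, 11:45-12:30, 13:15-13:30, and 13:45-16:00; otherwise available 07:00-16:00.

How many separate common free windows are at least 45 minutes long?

1

Liang free within 07:00–16:00: 07:00–09:00, 09:30–10:00, 11:30–11:45, 12:30–13:15, 13:30–13:45.
Sven ∩ Wei: 07:00–09:00, 09:15–10:15, 14:00–16:00.
Sven ∩ Wei ∩ Zheng: 08:00–09:00, 09:15–10:15, 14:00–15:30.
Sven ∩ Wei ∩ Zheng ∩ Liang: 08:00–09:00, 09:30–10:00.
Windows ≥ 45 min: 08:00–09:00.
That's 1 window.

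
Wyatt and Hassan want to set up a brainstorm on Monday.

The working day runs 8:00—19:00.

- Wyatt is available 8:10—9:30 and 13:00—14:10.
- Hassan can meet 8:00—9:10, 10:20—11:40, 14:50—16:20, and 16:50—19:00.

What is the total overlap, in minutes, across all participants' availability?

60 minutes

Wyatt ∩ Hassan: 08:10–09:10.
Total common minutes: 60.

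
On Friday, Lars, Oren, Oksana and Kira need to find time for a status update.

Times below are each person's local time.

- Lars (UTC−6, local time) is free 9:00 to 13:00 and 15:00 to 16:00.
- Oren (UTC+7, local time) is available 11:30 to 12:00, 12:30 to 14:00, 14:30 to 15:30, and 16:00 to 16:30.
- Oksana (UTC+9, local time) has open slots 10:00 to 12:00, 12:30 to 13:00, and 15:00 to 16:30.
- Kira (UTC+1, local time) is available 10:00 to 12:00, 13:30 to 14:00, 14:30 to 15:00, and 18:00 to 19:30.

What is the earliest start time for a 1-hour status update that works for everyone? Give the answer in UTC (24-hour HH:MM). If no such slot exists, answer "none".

Lars → UTC: 15:00–19:00, 21:00–22:00.
Oren → UTC: 04:30–05:00, 05:30–07:00, 07:30–08:30, 09:00–09:30.
Oksana → UTC: 01:00–03:00, 03:30–04:00, 06:00–07:30.
Kira → UTC: 09:00–11:00, 12:30–13:00, 13:30–14:00, 17:00–18:30.
Lars ∩ Oren: (none).
Lars ∩ Oren ∩ Oksana: (none).
Lars ∩ Oren ∩ Oksana ∩ Kira: (none).
Windows ≥ 60 min: (none).

none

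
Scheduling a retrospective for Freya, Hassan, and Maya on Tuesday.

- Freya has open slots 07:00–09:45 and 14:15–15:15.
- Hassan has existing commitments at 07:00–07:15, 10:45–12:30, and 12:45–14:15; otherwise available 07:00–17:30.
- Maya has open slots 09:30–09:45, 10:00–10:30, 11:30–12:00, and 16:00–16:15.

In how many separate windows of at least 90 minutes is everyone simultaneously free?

0

Hassan free within 07:00–17:30: 07:15–10:45, 12:30–12:45, 14:15–17:30.
Freya ∩ Hassan: 07:15–09:45, 14:15–15:15.
Freya ∩ Hassan ∩ Maya: 09:30–09:45.
Windows ≥ 90 min: (none).
That's 0 windows.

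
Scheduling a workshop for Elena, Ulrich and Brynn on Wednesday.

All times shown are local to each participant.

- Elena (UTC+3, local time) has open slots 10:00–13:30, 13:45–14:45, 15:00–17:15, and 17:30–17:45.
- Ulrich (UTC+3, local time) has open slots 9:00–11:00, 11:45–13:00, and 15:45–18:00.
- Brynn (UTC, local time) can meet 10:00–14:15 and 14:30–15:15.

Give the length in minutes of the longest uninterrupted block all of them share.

Elena → UTC: 07:00–10:30, 10:45–11:45, 12:00–14:15, 14:30–14:45.
Ulrich → UTC: 06:00–08:00, 08:45–10:00, 12:45–15:00.
Brynn → UTC: 10:00–14:15, 14:30–15:15.
Elena ∩ Ulrich: 07:00–08:00, 08:45–10:00, 12:45–14:15, 14:30–14:45.
Elena ∩ Ulrich ∩ Brynn: 12:45–14:15, 14:30–14:45.
Common window lengths: 90, 15 min; longest is 90.

90 minutes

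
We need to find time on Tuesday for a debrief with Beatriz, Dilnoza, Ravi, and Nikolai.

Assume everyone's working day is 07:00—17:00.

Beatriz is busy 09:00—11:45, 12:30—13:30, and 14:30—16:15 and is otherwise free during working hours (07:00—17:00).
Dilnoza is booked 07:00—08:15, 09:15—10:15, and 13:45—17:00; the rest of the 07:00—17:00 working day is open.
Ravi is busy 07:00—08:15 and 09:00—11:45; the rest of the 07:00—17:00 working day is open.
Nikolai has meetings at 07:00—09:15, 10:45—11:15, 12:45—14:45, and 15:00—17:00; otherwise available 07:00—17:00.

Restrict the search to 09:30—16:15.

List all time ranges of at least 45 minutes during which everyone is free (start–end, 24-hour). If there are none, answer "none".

Beatriz free within 07:00–17:00: 07:00–09:00, 11:45–12:30, 13:30–14:30, 16:15–17:00.
Dilnoza free within 07:00–17:00: 08:15–09:15, 10:15–13:45.
Ravi free within 07:00–17:00: 08:15–09:00, 11:45–17:00.
Nikolai free within 07:00–17:00: 09:15–10:45, 11:15–12:45, 14:45–15:00.
Beatriz ∩ Dilnoza: 08:15–09:00, 11:45–12:30, 13:30–13:45.
Beatriz ∩ Dilnoza ∩ Ravi: 08:15–09:00, 11:45–12:30, 13:30–13:45.
Beatriz ∩ Dilnoza ∩ Ravi ∩ Nikolai: 11:45–12:30.
Restricted to 09:30–16:15: 11:45–12:30.
Windows ≥ 45 min: 11:45–12:30.

11:45–12:30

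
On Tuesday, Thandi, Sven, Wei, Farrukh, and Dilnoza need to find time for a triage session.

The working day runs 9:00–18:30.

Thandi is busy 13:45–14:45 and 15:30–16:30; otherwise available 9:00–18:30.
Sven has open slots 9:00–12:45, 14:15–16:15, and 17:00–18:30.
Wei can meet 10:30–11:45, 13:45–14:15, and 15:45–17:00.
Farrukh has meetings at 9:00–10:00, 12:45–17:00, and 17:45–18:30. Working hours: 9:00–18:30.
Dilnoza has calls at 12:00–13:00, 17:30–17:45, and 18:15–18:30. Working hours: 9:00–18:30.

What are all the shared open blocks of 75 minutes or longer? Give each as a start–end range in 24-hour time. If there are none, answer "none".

Thandi free within 09:00–18:30: 09:00–13:45, 14:45–15:30, 16:30–18:30.
Farrukh free within 09:00–18:30: 10:00–12:45, 17:00–17:45.
Dilnoza free within 09:00–18:30: 09:00–12:00, 13:00–17:30, 17:45–18:15.
Thandi ∩ Sven: 09:00–12:45, 14:45–15:30, 17:00–18:30.
Thandi ∩ Sven ∩ Wei: 10:30–11:45.
Thandi ∩ Sven ∩ Wei ∩ Farrukh: 10:30–11:45.
Thandi ∩ Sven ∩ Wei ∩ Farrukh ∩ Dilnoza: 10:30–11:45.
Windows ≥ 75 min: 10:30–11:45.

10:30–11:45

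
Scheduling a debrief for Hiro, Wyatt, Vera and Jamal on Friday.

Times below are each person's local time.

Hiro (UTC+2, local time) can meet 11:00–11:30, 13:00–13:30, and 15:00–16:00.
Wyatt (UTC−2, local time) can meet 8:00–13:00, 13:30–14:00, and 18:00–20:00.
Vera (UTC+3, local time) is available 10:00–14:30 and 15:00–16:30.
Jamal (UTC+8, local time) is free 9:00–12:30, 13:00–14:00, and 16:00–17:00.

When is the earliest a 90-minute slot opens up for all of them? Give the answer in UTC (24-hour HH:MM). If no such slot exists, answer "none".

Hiro → UTC: 09:00–09:30, 11:00–11:30, 13:00–14:00.
Wyatt → UTC: 10:00–15:00, 15:30–16:00, 20:00–22:00.
Vera → UTC: 07:00–11:30, 12:00–13:30.
Jamal → UTC: 01:00–04:30, 05:00–06:00, 08:00–09:00.
Hiro ∩ Wyatt: 11:00–11:30, 13:00–14:00.
Hiro ∩ Wyatt ∩ Vera: 11:00–11:30, 13:00–13:30.
Hiro ∩ Wyatt ∩ Vera ∩ Jamal: (none).
Windows ≥ 90 min: (none).

none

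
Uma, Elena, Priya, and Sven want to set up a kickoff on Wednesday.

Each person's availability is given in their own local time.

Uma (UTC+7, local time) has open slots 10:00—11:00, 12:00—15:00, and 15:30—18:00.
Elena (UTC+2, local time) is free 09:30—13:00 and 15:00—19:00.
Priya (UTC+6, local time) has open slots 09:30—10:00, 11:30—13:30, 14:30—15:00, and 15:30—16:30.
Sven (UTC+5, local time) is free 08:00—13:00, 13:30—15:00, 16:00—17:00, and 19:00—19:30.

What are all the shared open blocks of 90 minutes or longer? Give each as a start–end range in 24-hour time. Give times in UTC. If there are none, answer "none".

Uma → UTC: 03:00–04:00, 05:00–08:00, 08:30–11:00.
Elena → UTC: 07:30–11:00, 13:00–17:00.
Priya → UTC: 03:30–04:00, 05:30–07:30, 08:30–09:00, 09:30–10:30.
Sven → UTC: 03:00–08:00, 08:30–10:00, 11:00–12:00, 14:00–14:30.
Uma ∩ Elena: 07:30–08:00, 08:30–11:00.
Uma ∩ Elena ∩ Priya: 08:30–09:00, 09:30–10:30.
Uma ∩ Elena ∩ Priya ∩ Sven: 08:30–09:00, 09:30–10:00.
Windows ≥ 90 min: (none).

none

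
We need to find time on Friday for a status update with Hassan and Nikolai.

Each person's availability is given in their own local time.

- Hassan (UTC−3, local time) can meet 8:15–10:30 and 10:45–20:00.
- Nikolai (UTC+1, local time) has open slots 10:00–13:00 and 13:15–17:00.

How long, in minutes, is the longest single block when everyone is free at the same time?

Hassan → UTC: 11:15–13:30, 13:45–23:00.
Nikolai → UTC: 09:00–12:00, 12:15–16:00.
Hassan ∩ Nikolai: 11:15–12:00, 12:15–13:30, 13:45–16:00.
Common window lengths: 45, 75, 135 min; longest is 135.

135 minutes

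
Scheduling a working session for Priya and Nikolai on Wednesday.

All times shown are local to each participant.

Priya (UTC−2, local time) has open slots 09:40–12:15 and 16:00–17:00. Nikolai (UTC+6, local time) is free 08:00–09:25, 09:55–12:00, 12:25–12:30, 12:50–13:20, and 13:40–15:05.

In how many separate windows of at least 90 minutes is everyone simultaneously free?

Priya → UTC: 11:40–14:15, 18:00–19:00.
Nikolai → UTC: 02:00–03:25, 03:55–06:00, 06:25–06:30, 06:50–07:20, 07:40–09:05.
Priya ∩ Nikolai: (none).
Windows ≥ 90 min: (none).
That's 0 windows.

0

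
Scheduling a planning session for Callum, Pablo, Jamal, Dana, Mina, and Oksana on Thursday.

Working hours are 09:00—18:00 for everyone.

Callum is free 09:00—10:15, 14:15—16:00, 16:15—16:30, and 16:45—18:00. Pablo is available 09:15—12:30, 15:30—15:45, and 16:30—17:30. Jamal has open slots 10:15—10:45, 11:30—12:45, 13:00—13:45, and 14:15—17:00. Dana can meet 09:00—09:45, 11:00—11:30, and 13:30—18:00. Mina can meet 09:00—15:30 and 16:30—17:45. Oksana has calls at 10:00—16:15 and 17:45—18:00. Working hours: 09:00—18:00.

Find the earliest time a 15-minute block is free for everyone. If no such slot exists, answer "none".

Oksana free within 09:00–18:00: 09:00–10:00, 16:15–17:45.
Callum ∩ Pablo: 09:15–10:15, 15:30–15:45, 16:45–17:30.
Callum ∩ Pablo ∩ Jamal: 15:30–15:45, 16:45–17:00.
Callum ∩ Pablo ∩ Jamal ∩ Dana: 15:30–15:45, 16:45–17:00.
Callum ∩ Pablo ∩ Jamal ∩ Dana ∩ Mina: 16:45–17:00.
Callum ∩ Pablo ∩ Jamal ∩ Dana ∩ Mina ∩ Oksana: 16:45–17:00.
Windows ≥ 15 min: 16:45–17:00.
Earliest such window starts at 16:45.

16:45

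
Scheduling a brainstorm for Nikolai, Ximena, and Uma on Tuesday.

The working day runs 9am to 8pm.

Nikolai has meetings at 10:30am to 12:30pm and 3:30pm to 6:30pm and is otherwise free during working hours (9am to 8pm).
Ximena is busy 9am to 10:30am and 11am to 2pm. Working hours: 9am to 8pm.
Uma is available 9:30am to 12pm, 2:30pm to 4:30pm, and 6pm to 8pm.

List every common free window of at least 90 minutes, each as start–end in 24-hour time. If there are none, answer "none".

Nikolai free within 09:00–20:00: 09:00–10:30, 12:30–15:30, 18:30–20:00.
Ximena free within 09:00–20:00: 10:30–11:00, 14:00–20:00.
Nikolai ∩ Ximena: 14:00–15:30, 18:30–20:00.
Nikolai ∩ Ximena ∩ Uma: 14:30–15:30, 18:30–20:00.
Windows ≥ 90 min: 18:30–20:00.

18:30–20:00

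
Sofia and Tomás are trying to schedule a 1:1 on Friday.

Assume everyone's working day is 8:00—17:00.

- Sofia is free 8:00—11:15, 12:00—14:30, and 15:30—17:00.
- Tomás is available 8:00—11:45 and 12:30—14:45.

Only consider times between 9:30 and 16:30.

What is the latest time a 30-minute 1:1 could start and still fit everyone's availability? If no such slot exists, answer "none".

14:00

Sofia ∩ Tomás: 08:00–11:15, 12:30–14:30.
Restricted to 09:30–16:30: 09:30–11:15, 12:30–14:30.
Windows ≥ 30 min: 09:30–11:15, 12:30–14:30.
Latest start in the last window 12:30–14:30 is 14:30 − 30 min = 14:00.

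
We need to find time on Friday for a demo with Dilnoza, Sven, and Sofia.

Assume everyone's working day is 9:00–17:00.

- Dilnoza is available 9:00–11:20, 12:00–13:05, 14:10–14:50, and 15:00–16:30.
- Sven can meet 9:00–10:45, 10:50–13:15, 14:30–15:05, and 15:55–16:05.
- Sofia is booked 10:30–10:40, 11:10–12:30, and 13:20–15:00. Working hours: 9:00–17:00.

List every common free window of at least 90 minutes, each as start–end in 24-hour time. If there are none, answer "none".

Sofia free within 09:00–17:00: 09:00–10:30, 10:40–11:10, 12:30–13:20, 15:00–17:00.
Dilnoza ∩ Sven: 09:00–10:45, 10:50–11:20, 12:00–13:05, 14:30–14:50, 15:00–15:05, 15:55–16:05.
Dilnoza ∩ Sven ∩ Sofia: 09:00–10:30, 10:40–10:45, 10:50–11:10, 12:30–13:05, 15:00–15:05, 15:55–16:05.
Windows ≥ 90 min: 09:00–10:30.

09:00–10:30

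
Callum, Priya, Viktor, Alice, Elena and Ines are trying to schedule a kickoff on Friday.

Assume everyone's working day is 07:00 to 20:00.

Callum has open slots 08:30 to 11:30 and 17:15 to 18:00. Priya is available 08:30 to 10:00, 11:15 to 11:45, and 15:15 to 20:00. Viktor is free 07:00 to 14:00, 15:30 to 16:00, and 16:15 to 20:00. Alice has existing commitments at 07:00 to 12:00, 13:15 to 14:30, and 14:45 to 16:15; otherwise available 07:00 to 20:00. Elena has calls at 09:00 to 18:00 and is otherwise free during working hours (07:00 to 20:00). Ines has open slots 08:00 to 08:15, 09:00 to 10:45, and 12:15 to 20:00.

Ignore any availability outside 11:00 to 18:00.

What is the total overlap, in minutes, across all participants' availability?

Alice free within 07:00–20:00: 12:00–13:15, 14:30–14:45, 16:15–20:00.
Elena free within 07:00–20:00: 07:00–09:00, 18:00–20:00.
Callum ∩ Priya: 08:30–10:00, 11:15–11:30, 17:15–18:00.
Callum ∩ Priya ∩ Viktor: 08:30–10:00, 11:15–11:30, 17:15–18:00.
Callum ∩ Priya ∩ Viktor ∩ Alice: 17:15–18:00.
Callum ∩ Priya ∩ Viktor ∩ Alice ∩ Elena: (none).
Callum ∩ Priya ∩ Viktor ∩ Alice ∩ Elena ∩ Ines: (none).
Restricted to 11:00–18:00: (none).
Total common minutes: 0.

0 minutes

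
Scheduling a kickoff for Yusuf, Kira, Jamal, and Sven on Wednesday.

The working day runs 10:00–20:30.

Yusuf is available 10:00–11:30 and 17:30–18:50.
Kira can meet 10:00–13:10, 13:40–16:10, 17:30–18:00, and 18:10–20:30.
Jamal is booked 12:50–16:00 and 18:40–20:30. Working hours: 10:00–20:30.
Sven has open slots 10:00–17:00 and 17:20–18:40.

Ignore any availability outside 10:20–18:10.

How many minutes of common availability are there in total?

100 minutes

Jamal free within 10:00–20:30: 10:00–12:50, 16:00–18:40.
Yusuf ∩ Kira: 10:00–11:30, 17:30–18:00, 18:10–18:50.
Yusuf ∩ Kira ∩ Jamal: 10:00–11:30, 17:30–18:00, 18:10–18:40.
Yusuf ∩ Kira ∩ Jamal ∩ Sven: 10:00–11:30, 17:30–18:00, 18:10–18:40.
Restricted to 10:20–18:10: 10:20–11:30, 17:30–18:00.
Total common minutes: 70 + 30 = 100.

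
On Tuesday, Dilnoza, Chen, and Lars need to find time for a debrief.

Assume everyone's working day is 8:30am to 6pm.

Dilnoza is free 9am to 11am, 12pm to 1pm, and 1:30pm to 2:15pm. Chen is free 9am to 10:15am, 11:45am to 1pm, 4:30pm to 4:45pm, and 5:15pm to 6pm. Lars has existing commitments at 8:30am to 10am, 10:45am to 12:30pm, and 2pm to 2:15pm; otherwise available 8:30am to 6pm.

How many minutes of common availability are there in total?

45 minutes

Lars free within 08:30–18:00: 10:00–10:45, 12:30–14:00, 14:15–18:00.
Dilnoza ∩ Chen: 09:00–10:15, 12:00–13:00.
Dilnoza ∩ Chen ∩ Lars: 10:00–10:15, 12:30–13:00.
Total common minutes: 15 + 30 = 45.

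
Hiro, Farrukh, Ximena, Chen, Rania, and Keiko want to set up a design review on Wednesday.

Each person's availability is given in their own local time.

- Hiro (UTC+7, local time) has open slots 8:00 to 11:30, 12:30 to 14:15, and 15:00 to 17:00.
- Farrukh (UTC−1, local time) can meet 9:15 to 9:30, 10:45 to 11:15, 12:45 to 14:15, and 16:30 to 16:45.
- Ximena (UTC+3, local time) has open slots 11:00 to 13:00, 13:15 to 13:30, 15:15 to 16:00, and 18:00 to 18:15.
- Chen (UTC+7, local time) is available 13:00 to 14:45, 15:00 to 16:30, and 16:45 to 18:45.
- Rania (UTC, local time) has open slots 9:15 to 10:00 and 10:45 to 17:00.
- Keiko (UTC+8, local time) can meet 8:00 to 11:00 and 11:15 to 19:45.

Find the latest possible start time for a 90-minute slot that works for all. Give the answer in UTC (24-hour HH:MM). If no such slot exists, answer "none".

Hiro → UTC: 01:00–04:30, 05:30–07:15, 08:00–10:00.
Farrukh → UTC: 10:15–10:30, 11:45–12:15, 13:45–15:15, 17:30–17:45.
Ximena → UTC: 08:00–10:00, 10:15–10:30, 12:15–13:00, 15:00–15:15.
Chen → UTC: 06:00–07:45, 08:00–09:30, 09:45–11:45.
Rania → UTC: 09:15–10:00, 10:45–17:00.
Keiko → UTC: 00:00–03:00, 03:15–11:45.
Hiro ∩ Farrukh: (none).
Hiro ∩ Farrukh ∩ Ximena: (none).
Hiro ∩ Farrukh ∩ Ximena ∩ Chen: (none).
Hiro ∩ Farrukh ∩ Ximena ∩ Chen ∩ Rania: (none).
Hiro ∩ Farrukh ∩ Ximena ∩ Chen ∩ Rania ∩ Keiko: (none).
Windows ≥ 90 min: (none).

none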